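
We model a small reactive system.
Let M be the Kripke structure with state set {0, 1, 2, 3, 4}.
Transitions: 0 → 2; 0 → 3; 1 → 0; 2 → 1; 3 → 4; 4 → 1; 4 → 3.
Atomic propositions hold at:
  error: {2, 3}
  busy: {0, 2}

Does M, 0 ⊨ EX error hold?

Sat(EX error) = {s : some successor in {2, 3}} = {0, 4}
0 ∈ Sat(EX error) = {0, 4}, so the formula holds at 0.

Yes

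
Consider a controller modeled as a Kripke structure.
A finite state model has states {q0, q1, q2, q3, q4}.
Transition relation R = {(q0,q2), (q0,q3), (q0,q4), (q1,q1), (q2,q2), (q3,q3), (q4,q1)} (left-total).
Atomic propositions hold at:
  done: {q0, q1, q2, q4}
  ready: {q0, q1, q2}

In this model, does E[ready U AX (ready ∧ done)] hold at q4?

Sat(ready ∧ done) = {q0, q1, q2}
Sat(AX (ready ∧ done)) = {s : every successor in {q0, q1, q2}} = {q1, q2, q4}
E[ready U AX (ready ∧ done)]: least fixpoint, start Z0 = Sat(AX (ready ∧ done)) = {q1, q2, q4}, add states in Sat(ready) with some successor in Z. Z1 = {q0, q1, q2, q4}; fixed.
Sat(E[ready U AX (ready ∧ done)]) = {q0, q1, q2, q4}
q4 ∈ Sat(E[ready U AX (ready ∧ done)]) = {q0, q1, q2, q4}, so the formula holds at q4.

Yes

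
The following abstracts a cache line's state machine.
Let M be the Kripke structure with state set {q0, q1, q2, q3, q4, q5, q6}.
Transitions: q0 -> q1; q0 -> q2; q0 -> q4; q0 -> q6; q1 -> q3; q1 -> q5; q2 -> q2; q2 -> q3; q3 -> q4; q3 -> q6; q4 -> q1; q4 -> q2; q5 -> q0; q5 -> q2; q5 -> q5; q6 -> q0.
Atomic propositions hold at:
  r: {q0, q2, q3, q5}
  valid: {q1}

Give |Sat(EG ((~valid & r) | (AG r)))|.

Sat(~valid) = {q0, q2, q3, q4, q5, q6}
Sat(~valid & r) = {q0, q2, q3, q5}
AG r: greatest fixpoint, start Z0 = {q0, q2, q3, q5}, keep only states in Sat with every successor in Z. Z1 = {q2, q5}; Z2 = ∅; fixed.
Sat(AG r) = ∅
Sat((~valid & r) | (AG r)) = {q0, q2, q3, q5}
EG ((~valid & r) | (AG r)): greatest fixpoint, start Z0 = {q0, q2, q3, q5}, keep only states in Sat with some successor in Z. Z1 = {q0, q2, q5}; fixed.
Sat(EG ((~valid & r) | (AG r))) = {q0, q2, q5}
|Sat(EG ((~valid & r) | (AG r)))| = |{q0, q2, q5}| = 3.

3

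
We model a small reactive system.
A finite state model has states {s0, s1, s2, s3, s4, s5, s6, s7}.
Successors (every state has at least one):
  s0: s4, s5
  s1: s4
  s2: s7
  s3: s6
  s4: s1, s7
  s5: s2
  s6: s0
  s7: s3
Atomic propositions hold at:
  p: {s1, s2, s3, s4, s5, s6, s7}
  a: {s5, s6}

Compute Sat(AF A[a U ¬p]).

{s0, s2, s3, s5, s6, s7}

Sat(¬p) = {s0}
A[a U ¬p]: least fixpoint, start Z0 = Sat(¬p) = {s0}, add states in Sat(a) with every successor in Z. Z1 = {s0, s6}; fixed.
Sat(A[a U ¬p]) = {s0, s6}
AF A[a U ¬p]: least fixpoint, start Z0 = {s0, s6}, add states with every successor in Z. Z1 = {s0, s3, s6}; Z2 = {s0, s3, s6, s7}; Z3 = {s0, s2, s3, s6, s7}; Z4 = {s0, s2, s3, s5, s6, s7}; fixed.
Sat(AF A[a U ¬p]) = {s0, s2, s3, s5, s6, s7}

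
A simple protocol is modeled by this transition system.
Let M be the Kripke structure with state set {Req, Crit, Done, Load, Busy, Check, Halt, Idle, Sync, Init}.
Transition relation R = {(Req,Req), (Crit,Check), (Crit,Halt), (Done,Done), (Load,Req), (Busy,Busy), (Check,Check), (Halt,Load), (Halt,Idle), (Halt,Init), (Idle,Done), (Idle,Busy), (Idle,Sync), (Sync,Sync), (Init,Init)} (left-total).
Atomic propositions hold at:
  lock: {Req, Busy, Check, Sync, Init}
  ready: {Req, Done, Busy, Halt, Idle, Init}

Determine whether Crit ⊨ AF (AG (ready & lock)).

Sat(ready & lock) = {Req, Busy, Init}
AG (ready & lock): greatest fixpoint, start Z0 = {Req, Busy, Init}, keep only states in Sat with every successor in Z. Already a fixed point.
Sat(AG (ready & lock)) = {Req, Busy, Init}
AF (AG (ready & lock)): least fixpoint, start Z0 = {Req, Busy, Init}, add states with every successor in Z. Z1 = {Req, Load, Busy, Init}; fixed.
Sat(AF (AG (ready & lock))) = {Req, Load, Busy, Init}
Crit ∉ Sat(AF (AG (ready & lock))) = {Req, Load, Busy, Init}, so the formula does not hold at Crit.

No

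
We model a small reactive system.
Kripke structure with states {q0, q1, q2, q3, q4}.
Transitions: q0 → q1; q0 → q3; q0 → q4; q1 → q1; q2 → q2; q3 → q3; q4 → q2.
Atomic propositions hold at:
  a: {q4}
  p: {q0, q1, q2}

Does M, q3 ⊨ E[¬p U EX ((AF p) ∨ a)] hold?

Sat(¬p) = {q3, q4}
AF p: least fixpoint, start Z0 = {q0, q1, q2}, add states with every successor in Z. Z1 = {q0, q1, q2, q4}; fixed.
Sat(AF p) = {q0, q1, q2, q4}
Sat((AF p) ∨ a) = {q0, q1, q2, q4}
Sat(EX ((AF p) ∨ a)) = {s : some successor in {q0, q1, q2, q4}} = {q0, q1, q2, q4}
E[¬p U EX ((AF p) ∨ a)]: least fixpoint, start Z0 = Sat(EX ((AF p) ∨ a)) = {q0, q1, q2, q4}, add states in Sat(¬p) with some successor in Z. Already a fixed point.
Sat(E[¬p U EX ((AF p) ∨ a)]) = {q0, q1, q2, q4}
q3 ∉ Sat(E[¬p U EX ((AF p) ∨ a)]) = {q0, q1, q2, q4}, so the formula does not hold at q3.

No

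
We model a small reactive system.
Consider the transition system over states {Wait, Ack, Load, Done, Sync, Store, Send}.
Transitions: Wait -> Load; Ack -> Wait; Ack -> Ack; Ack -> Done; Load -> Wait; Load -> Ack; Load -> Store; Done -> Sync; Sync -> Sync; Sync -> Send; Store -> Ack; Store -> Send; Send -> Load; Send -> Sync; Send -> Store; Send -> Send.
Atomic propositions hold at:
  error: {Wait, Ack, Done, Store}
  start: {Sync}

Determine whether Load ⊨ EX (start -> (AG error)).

AG error: greatest fixpoint, start Z0 = {Wait, Ack, Done, Store}, keep only states in Sat with every successor in Z. Z1 = {Ack}; Z2 = ∅; fixed.
Sat(AG error) = ∅
Sat(start -> (AG error)) = {Wait, Ack, Load, Done, Store, Send}
Sat(EX (start -> (AG error))) = {s : some successor in {Wait, Ack, Load, Done, Store, Send}} = {Wait, Ack, Load, Sync, Store, Send}
Load ∈ Sat(EX (start -> (AG error))) = {Wait, Ack, Load, Sync, Store, Send}, so the formula holds at Load.

Yes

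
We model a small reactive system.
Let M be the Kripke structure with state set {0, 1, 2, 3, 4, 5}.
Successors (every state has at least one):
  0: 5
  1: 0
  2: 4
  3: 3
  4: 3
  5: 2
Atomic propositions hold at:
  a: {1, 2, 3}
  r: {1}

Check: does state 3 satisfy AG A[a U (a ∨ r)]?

Yes

Sat(a ∨ r) = {1, 2, 3}
A[a U (a ∨ r)]: least fixpoint, start Z0 = Sat((a ∨ r)) = {1, 2, 3}, add states in Sat(a) with every successor in Z. Already a fixed point.
Sat(A[a U (a ∨ r)]) = {1, 2, 3}
AG A[a U (a ∨ r)]: greatest fixpoint, start Z0 = {1, 2, 3}, keep only states in Sat with every successor in Z. Z1 = {3}; fixed.
Sat(AG A[a U (a ∨ r)]) = {3}
3 ∈ Sat(AG A[a U (a ∨ r)]) = {3}, so the formula holds at 3.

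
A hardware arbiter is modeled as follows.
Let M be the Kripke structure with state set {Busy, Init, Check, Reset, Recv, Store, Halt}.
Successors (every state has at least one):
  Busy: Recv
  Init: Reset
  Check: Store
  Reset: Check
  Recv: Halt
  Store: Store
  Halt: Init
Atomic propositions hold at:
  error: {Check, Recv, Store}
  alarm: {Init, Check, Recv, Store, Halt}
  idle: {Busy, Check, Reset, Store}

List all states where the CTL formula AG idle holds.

{Check, Reset, Store}

AG idle: greatest fixpoint, start Z0 = {Busy, Check, Reset, Store}, keep only states in Sat with every successor in Z. Z1 = {Check, Reset, Store}; fixed.
Sat(AG idle) = {Check, Reset, Store}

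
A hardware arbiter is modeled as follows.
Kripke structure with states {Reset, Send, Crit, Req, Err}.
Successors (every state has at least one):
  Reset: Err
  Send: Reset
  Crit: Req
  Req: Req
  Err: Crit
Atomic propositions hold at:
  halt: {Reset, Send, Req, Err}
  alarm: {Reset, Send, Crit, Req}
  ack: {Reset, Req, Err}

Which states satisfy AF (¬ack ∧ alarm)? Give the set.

{Reset, Send, Crit, Err}

Sat(¬ack) = {Send, Crit}
Sat(¬ack ∧ alarm) = {Send, Crit}
AF (¬ack ∧ alarm): least fixpoint, start Z0 = {Send, Crit}, add states with every successor in Z. Z1 = {Send, Crit, Err}; Z2 = {Reset, Send, Crit, Err}; fixed.
Sat(AF (¬ack ∧ alarm)) = {Reset, Send, Crit, Err}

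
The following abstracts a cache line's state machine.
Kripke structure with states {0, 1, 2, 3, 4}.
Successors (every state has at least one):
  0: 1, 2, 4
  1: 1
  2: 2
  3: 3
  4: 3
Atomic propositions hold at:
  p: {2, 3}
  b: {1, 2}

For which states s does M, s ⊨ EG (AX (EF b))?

{1, 2}

EF b: least fixpoint, start Z0 = {1, 2}, add states with some successor in Z. Z1 = {0, 1, 2}; fixed.
Sat(EF b) = {0, 1, 2}
Sat(AX (EF b)) = {s : every successor in {0, 1, 2}} = {1, 2}
EG (AX (EF b)): greatest fixpoint, start Z0 = {1, 2}, keep only states in Sat with some successor in Z. Already a fixed point.
Sat(EG (AX (EF b))) = {1, 2}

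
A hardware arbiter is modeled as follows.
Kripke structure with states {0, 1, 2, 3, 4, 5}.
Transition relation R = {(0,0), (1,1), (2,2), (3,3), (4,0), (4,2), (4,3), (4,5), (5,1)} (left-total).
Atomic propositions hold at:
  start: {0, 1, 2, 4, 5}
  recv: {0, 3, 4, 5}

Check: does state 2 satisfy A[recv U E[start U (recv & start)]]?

No

Sat(recv & start) = {0, 4, 5}
E[start U (recv & start)]: least fixpoint, start Z0 = Sat((recv & start)) = {0, 4, 5}, add states in Sat(start) with some successor in Z. Already a fixed point.
Sat(E[start U (recv & start)]) = {0, 4, 5}
A[recv U E[start U (recv & start)]]: least fixpoint, start Z0 = Sat(E[start U (recv & start)]) = {0, 4, 5}, add states in Sat(recv) with every successor in Z. Already a fixed point.
Sat(A[recv U E[start U (recv & start)]]) = {0, 4, 5}
2 ∉ Sat(A[recv U E[start U (recv & start)]]) = {0, 4, 5}, so the formula does not hold at 2.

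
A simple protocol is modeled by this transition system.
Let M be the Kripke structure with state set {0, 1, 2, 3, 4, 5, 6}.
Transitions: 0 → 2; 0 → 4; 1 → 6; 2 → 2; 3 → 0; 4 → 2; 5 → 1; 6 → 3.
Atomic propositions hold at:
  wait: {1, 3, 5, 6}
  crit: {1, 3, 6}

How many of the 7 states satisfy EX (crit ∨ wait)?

Sat(crit ∨ wait) = {1, 3, 5, 6}
Sat(EX (crit ∨ wait)) = {s : some successor in {1, 3, 5, 6}} = {1, 5, 6}
|Sat(EX (crit ∨ wait))| = |{1, 5, 6}| = 3.

3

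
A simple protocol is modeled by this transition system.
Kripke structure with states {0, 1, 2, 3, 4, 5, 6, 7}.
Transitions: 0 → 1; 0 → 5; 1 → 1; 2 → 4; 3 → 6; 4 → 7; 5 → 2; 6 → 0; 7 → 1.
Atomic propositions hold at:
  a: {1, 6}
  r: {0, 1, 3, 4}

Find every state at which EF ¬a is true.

{0, 2, 3, 4, 5, 6, 7}

Sat(¬a) = {0, 2, 3, 4, 5, 7}
EF ¬a: least fixpoint, start Z0 = {0, 2, 3, 4, 5, 7}, add states with some successor in Z. Z1 = {0, 2, 3, 4, 5, 6, 7}; fixed.
Sat(EF ¬a) = {0, 2, 3, 4, 5, 6, 7}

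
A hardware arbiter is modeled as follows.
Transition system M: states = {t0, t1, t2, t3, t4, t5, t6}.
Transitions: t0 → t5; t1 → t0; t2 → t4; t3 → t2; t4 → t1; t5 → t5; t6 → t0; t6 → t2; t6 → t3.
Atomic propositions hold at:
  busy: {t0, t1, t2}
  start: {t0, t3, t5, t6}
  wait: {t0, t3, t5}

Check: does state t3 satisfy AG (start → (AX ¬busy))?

No

Sat(¬busy) = {t3, t4, t5, t6}
Sat(AX ¬busy) = {s : every successor in {t3, t4, t5, t6}} = {t0, t2, t5}
Sat(start → (AX ¬busy)) = {t0, t1, t2, t4, t5}
AG (start → (AX ¬busy)): greatest fixpoint, start Z0 = {t0, t1, t2, t4, t5}, keep only states in Sat with every successor in Z. Already a fixed point.
Sat(AG (start → (AX ¬busy))) = {t0, t1, t2, t4, t5}
t3 ∉ Sat(AG (start → (AX ¬busy))) = {t0, t1, t2, t4, t5}, so the formula does not hold at t3.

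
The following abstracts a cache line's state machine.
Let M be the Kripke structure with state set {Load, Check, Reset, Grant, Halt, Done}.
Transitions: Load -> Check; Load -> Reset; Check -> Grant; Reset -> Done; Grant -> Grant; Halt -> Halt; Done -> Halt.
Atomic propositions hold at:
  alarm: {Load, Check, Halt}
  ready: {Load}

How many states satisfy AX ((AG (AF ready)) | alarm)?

2

AF ready: least fixpoint, start Z0 = {Load}, add states with every successor in Z. Already a fixed point.
Sat(AF ready) = {Load}
AG (AF ready): greatest fixpoint, start Z0 = {Load}, keep only states in Sat with every successor in Z. Z1 = ∅; fixed.
Sat(AG (AF ready)) = ∅
Sat((AG (AF ready)) | alarm) = {Load, Check, Halt}
Sat(AX ((AG (AF ready)) | alarm)) = {s : every successor in {Load, Check, Halt}} = {Halt, Done}
|Sat(AX ((AG (AF ready)) | alarm))| = |{Halt, Done}| = 2.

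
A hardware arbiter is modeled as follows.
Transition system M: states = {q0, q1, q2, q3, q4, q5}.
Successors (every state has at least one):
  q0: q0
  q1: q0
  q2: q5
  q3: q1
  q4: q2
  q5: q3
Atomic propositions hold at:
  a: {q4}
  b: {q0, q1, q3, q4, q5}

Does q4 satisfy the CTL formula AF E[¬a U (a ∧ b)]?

Sat(¬a) = {q0, q1, q2, q3, q5}
Sat(a ∧ b) = {q4}
E[¬a U (a ∧ b)]: least fixpoint, start Z0 = Sat((a ∧ b)) = {q4}, add states in Sat(¬a) with some successor in Z. Already a fixed point.
Sat(E[¬a U (a ∧ b)]) = {q4}
AF E[¬a U (a ∧ b)]: least fixpoint, start Z0 = {q4}, add states with every successor in Z. Already a fixed point.
Sat(AF E[¬a U (a ∧ b)]) = {q4}
q4 ∈ Sat(AF E[¬a U (a ∧ b)]) = {q4}, so the formula holds at q4.

Yes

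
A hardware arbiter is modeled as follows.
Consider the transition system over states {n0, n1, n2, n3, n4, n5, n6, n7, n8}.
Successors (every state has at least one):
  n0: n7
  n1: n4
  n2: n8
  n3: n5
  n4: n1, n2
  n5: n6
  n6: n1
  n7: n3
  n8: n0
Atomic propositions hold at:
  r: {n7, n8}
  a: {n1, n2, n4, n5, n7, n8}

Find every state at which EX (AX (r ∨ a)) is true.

Sat(r ∨ a) = {n1, n2, n4, n5, n7, n8}
Sat(AX (r ∨ a)) = {s : every successor in {n1, n2, n4, n5, n7, n8}} = {n0, n1, n2, n3, n4, n6}
Sat(EX (AX (r ∨ a))) = {s : some successor in {n0, n1, n2, n3, n4, n6}} = {n1, n4, n5, n6, n7, n8}

{n1, n4, n5, n6, n7, n8}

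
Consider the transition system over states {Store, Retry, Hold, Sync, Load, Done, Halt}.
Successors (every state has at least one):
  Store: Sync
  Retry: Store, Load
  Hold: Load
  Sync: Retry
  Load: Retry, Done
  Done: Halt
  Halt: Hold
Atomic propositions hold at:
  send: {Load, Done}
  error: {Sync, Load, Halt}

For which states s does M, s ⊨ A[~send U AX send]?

Sat(~send) = {Store, Retry, Hold, Sync, Halt}
Sat(AX send) = {s : every successor in {Load, Done}} = {Hold}
A[~send U AX send]: least fixpoint, start Z0 = Sat(AX send) = {Hold}, add states in Sat(~send) with every successor in Z. Z1 = {Hold, Halt}; fixed.
Sat(A[~send U AX send]) = {Hold, Halt}

{Hold, Halt}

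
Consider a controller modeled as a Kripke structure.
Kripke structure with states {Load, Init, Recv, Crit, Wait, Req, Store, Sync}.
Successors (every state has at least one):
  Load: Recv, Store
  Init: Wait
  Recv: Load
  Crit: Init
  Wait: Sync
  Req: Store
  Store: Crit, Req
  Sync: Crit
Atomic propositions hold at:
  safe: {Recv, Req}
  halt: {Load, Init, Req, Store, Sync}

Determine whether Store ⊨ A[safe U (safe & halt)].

Sat(safe & halt) = {Req}
A[safe U (safe & halt)]: least fixpoint, start Z0 = Sat((safe & halt)) = {Req}, add states in Sat(safe) with every successor in Z. Already a fixed point.
Sat(A[safe U (safe & halt)]) = {Req}
Store ∉ Sat(A[safe U (safe & halt)]) = {Req}, so the formula does not hold at Store.

No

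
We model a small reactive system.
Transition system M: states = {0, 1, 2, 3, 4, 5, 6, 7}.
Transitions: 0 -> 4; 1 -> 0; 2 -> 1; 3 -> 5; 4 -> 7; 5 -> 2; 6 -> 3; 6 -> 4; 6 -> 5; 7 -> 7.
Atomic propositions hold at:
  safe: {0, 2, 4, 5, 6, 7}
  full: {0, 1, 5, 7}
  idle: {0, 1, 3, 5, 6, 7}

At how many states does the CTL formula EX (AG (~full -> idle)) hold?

Sat(~full) = {2, 3, 4, 6}
Sat(~full -> idle) = {0, 1, 3, 5, 6, 7}
AG (~full -> idle): greatest fixpoint, start Z0 = {0, 1, 3, 5, 6, 7}, keep only states in Sat with every successor in Z. Z1 = {1, 3, 7}; Z2 = {7}; fixed.
Sat(AG (~full -> idle)) = {7}
Sat(EX (AG (~full -> idle))) = {s : some successor in {7}} = {4, 7}
|Sat(EX (AG (~full -> idle)))| = |{4, 7}| = 2.

2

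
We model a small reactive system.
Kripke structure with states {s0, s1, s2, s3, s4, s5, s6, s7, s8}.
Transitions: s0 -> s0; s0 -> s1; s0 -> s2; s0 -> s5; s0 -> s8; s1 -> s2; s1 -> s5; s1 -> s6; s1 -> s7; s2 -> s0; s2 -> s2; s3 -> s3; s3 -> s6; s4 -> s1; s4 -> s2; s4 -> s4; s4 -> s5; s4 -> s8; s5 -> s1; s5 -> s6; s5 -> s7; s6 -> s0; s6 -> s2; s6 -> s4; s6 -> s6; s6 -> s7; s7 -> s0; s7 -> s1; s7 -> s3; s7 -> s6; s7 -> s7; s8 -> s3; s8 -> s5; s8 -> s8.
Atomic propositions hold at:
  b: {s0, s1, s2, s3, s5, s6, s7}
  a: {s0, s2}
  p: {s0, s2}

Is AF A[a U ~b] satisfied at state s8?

Yes

Sat(~b) = {s4, s8}
A[a U ~b]: least fixpoint, start Z0 = Sat(~b) = {s4, s8}, add states in Sat(a) with every successor in Z. Already a fixed point.
Sat(A[a U ~b]) = {s4, s8}
AF A[a U ~b]: least fixpoint, start Z0 = {s4, s8}, add states with every successor in Z. Already a fixed point.
Sat(AF A[a U ~b]) = {s4, s8}
s8 ∈ Sat(AF A[a U ~b]) = {s4, s8}, so the formula holds at s8.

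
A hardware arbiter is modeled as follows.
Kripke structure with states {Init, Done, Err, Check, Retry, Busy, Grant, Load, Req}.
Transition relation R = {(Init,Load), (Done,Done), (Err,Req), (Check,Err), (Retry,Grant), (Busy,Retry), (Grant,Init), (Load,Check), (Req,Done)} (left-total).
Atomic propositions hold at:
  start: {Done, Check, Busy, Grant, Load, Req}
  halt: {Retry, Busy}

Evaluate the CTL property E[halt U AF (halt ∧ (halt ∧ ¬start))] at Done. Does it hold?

No

Sat(¬start) = {Init, Err, Retry}
Sat(halt ∧ ¬start) = {Retry}
Sat(halt ∧ (halt ∧ ¬start)) = {Retry}
AF (halt ∧ (halt ∧ ¬start)): least fixpoint, start Z0 = {Retry}, add states with every successor in Z. Z1 = {Retry, Busy}; fixed.
Sat(AF (halt ∧ (halt ∧ ¬start))) = {Retry, Busy}
E[halt U AF (halt ∧ (halt ∧ ¬start))]: least fixpoint, start Z0 = Sat(AF (halt ∧ (halt ∧ ¬start))) = {Retry, Busy}, add states in Sat(halt) with some successor in Z. Already a fixed point.
Sat(E[halt U AF (halt ∧ (halt ∧ ¬start))]) = {Retry, Busy}
Done ∉ Sat(E[halt U AF (halt ∧ (halt ∧ ¬start))]) = {Retry, Busy}, so the formula does not hold at Done.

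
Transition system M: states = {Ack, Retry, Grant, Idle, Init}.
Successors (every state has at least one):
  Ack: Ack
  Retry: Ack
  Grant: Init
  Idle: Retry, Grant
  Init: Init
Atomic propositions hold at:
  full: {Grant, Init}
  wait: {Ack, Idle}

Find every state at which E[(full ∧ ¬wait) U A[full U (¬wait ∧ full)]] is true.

{Grant, Init}

Sat(¬wait) = {Retry, Grant, Init}
Sat(full ∧ ¬wait) = {Grant, Init}
Sat(¬wait ∧ full) = {Grant, Init}
A[full U (¬wait ∧ full)]: least fixpoint, start Z0 = Sat((¬wait ∧ full)) = {Grant, Init}, add states in Sat(full) with every successor in Z. Already a fixed point.
Sat(A[full U (¬wait ∧ full)]) = {Grant, Init}
E[(full ∧ ¬wait) U A[full U (¬wait ∧ full)]]: least fixpoint, start Z0 = Sat(A[full U (¬wait ∧ full)]) = {Grant, Init}, add states in Sat(full ∧ ¬wait) with some successor in Z. Already a fixed point.
Sat(E[(full ∧ ¬wait) U A[full U (¬wait ∧ full)]]) = {Grant, Init}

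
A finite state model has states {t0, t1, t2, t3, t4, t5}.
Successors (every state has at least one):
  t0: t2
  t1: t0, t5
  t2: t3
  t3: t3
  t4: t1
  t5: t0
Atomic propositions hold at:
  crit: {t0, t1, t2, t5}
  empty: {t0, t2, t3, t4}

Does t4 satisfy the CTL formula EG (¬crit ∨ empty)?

Sat(¬crit) = {t3, t4}
Sat(¬crit ∨ empty) = {t0, t2, t3, t4}
EG (¬crit ∨ empty): greatest fixpoint, start Z0 = {t0, t2, t3, t4}, keep only states in Sat with some successor in Z. Z1 = {t0, t2, t3}; fixed.
Sat(EG (¬crit ∨ empty)) = {t0, t2, t3}
t4 ∉ Sat(EG (¬crit ∨ empty)) = {t0, t2, t3}, so the formula does not hold at t4.

No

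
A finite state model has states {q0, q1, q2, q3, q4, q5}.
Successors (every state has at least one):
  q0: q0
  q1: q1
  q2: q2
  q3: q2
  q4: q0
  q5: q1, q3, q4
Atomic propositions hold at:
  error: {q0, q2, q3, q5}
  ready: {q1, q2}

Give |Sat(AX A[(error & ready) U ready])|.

Sat(error & ready) = {q2}
A[(error & ready) U ready]: least fixpoint, start Z0 = Sat(ready) = {q1, q2}, add states in Sat(error & ready) with every successor in Z. Already a fixed point.
Sat(A[(error & ready) U ready]) = {q1, q2}
Sat(AX A[(error & ready) U ready]) = {s : every successor in {q1, q2}} = {q1, q2, q3}
|Sat(AX A[(error & ready) U ready])| = |{q1, q2, q3}| = 3.

3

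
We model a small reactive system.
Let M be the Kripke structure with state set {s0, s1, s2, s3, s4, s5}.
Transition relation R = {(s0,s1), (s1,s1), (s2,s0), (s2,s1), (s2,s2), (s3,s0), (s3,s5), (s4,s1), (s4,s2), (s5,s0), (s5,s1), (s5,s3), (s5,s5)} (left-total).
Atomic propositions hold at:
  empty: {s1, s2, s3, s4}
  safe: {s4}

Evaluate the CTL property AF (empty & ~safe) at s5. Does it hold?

No

Sat(~safe) = {s0, s1, s2, s3, s5}
Sat(empty & ~safe) = {s1, s2, s3}
AF (empty & ~safe): least fixpoint, start Z0 = {s1, s2, s3}, add states with every successor in Z. Z1 = {s0, s1, s2, s3, s4}; fixed.
Sat(AF (empty & ~safe)) = {s0, s1, s2, s3, s4}
s5 ∉ Sat(AF (empty & ~safe)) = {s0, s1, s2, s3, s4}, so the formula does not hold at s5.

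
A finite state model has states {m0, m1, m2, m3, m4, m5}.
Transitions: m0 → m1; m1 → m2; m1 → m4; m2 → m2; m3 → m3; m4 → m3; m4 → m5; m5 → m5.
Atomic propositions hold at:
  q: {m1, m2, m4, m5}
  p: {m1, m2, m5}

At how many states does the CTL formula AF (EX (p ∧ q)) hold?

Sat(p ∧ q) = {m1, m2, m5}
Sat(EX (p ∧ q)) = {s : some successor in {m1, m2, m5}} = {m0, m1, m2, m4, m5}
AF (EX (p ∧ q)): least fixpoint, start Z0 = {m0, m1, m2, m4, m5}, add states with every successor in Z. Already a fixed point.
Sat(AF (EX (p ∧ q))) = {m0, m1, m2, m4, m5}
|Sat(AF (EX (p ∧ q)))| = |{m0, m1, m2, m4, m5}| = 5.

5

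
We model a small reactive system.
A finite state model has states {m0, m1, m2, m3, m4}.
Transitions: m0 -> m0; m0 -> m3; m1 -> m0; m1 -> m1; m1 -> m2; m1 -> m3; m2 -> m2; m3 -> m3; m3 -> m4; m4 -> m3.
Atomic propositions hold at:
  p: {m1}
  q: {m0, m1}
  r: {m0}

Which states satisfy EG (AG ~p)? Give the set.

Sat(~p) = {m0, m2, m3, m4}
AG ~p: greatest fixpoint, start Z0 = {m0, m2, m3, m4}, keep only states in Sat with every successor in Z. Already a fixed point.
Sat(AG ~p) = {m0, m2, m3, m4}
EG (AG ~p): greatest fixpoint, start Z0 = {m0, m2, m3, m4}, keep only states in Sat with some successor in Z. Already a fixed point.
Sat(EG (AG ~p)) = {m0, m2, m3, m4}

{m0, m2, m3, m4}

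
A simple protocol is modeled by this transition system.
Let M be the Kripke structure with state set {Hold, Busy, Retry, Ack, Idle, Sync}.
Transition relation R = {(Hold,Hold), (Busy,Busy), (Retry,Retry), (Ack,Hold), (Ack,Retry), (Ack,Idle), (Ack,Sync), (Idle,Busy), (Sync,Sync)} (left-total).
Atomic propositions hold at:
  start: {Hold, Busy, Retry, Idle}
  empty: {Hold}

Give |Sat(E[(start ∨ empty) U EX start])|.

Sat(start ∨ empty) = {Hold, Busy, Retry, Idle}
Sat(EX start) = {s : some successor in {Hold, Busy, Retry, Idle}} = {Hold, Busy, Retry, Ack, Idle}
E[(start ∨ empty) U EX start]: least fixpoint, start Z0 = Sat(EX start) = {Hold, Busy, Retry, Ack, Idle}, add states in Sat(start ∨ empty) with some successor in Z. Already a fixed point.
Sat(E[(start ∨ empty) U EX start]) = {Hold, Busy, Retry, Ack, Idle}
|Sat(E[(start ∨ empty) U EX start])| = |{Hold, Busy, Retry, Ack, Idle}| = 5.

5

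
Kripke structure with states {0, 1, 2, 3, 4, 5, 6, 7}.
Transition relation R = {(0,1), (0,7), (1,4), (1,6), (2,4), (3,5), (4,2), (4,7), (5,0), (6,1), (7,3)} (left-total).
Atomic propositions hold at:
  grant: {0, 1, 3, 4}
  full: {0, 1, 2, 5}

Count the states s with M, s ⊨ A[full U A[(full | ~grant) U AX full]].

Sat(~grant) = {2, 5, 6, 7}
Sat(full | ~grant) = {0, 1, 2, 5, 6, 7}
Sat(AX full) = {s : every successor in {0, 1, 2, 5}} = {3, 5, 6}
A[(full | ~grant) U AX full]: least fixpoint, start Z0 = Sat(AX full) = {3, 5, 6}, add states in Sat(full | ~grant) with every successor in Z. Z1 = {3, 5, 6, 7}; fixed.
Sat(A[(full | ~grant) U AX full]) = {3, 5, 6, 7}
A[full U A[(full | ~grant) U AX full]]: least fixpoint, start Z0 = Sat(A[(full | ~grant) U AX full]) = {3, 5, 6, 7}, add states in Sat(full) with every successor in Z. Already a fixed point.
Sat(A[full U A[(full | ~grant) U AX full]]) = {3, 5, 6, 7}
|Sat(A[full U A[(full | ~grant) U AX full]])| = |{3, 5, 6, 7}| = 4.

4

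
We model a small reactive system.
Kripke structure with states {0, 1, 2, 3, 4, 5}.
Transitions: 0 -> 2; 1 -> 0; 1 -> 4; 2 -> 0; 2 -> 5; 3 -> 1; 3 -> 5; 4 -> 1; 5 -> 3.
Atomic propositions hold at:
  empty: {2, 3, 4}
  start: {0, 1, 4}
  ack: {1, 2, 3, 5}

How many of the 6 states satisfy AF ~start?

Sat(~start) = {2, 3, 5}
AF ~start: least fixpoint, start Z0 = {2, 3, 5}, add states with every successor in Z. Z1 = {0, 2, 3, 5}; fixed.
Sat(AF ~start) = {0, 2, 3, 5}
|Sat(AF ~start)| = |{0, 2, 3, 5}| = 4.

4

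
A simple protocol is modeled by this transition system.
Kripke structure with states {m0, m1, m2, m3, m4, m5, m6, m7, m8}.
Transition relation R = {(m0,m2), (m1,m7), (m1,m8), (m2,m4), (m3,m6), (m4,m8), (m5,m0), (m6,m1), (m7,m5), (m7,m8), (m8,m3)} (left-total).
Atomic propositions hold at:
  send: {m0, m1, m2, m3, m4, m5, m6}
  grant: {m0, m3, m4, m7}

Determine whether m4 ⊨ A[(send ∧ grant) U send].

Sat(send ∧ grant) = {m0, m3, m4}
A[(send ∧ grant) U send]: least fixpoint, start Z0 = Sat(send) = {m0, m1, m2, m3, m4, m5, m6}, add states in Sat(send ∧ grant) with every successor in Z. Already a fixed point.
Sat(A[(send ∧ grant) U send]) = {m0, m1, m2, m3, m4, m5, m6}
m4 ∈ Sat(A[(send ∧ grant) U send]) = {m0, m1, m2, m3, m4, m5, m6}, so the formula holds at m4.

Yes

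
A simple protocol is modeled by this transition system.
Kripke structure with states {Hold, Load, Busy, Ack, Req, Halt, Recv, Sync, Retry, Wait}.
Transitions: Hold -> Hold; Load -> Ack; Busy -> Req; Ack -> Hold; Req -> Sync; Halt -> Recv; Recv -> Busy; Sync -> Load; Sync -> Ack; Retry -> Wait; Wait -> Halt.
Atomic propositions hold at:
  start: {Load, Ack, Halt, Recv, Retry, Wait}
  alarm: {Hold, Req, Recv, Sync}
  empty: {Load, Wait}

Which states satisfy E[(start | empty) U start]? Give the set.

Sat(start | empty) = {Load, Ack, Halt, Recv, Retry, Wait}
E[(start | empty) U start]: least fixpoint, start Z0 = Sat(start) = {Load, Ack, Halt, Recv, Retry, Wait}, add states in Sat(start | empty) with some successor in Z. Already a fixed point.
Sat(E[(start | empty) U start]) = {Load, Ack, Halt, Recv, Retry, Wait}

{Load, Ack, Halt, Recv, Retry, Wait}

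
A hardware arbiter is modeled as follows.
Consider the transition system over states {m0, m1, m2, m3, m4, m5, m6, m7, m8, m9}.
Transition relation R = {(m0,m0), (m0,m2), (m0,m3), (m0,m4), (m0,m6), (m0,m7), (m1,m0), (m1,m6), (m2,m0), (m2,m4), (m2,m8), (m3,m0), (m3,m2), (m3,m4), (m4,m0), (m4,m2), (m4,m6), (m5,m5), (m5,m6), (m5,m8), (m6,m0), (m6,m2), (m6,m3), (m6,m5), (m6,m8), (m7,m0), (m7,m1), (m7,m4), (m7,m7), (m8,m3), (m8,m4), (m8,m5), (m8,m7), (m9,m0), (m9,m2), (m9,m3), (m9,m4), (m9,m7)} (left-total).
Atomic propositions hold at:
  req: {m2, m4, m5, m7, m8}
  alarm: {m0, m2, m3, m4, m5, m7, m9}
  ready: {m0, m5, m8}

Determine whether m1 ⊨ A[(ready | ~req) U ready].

Sat(~req) = {m0, m1, m3, m6, m9}
Sat(ready | ~req) = {m0, m1, m3, m5, m6, m8, m9}
A[(ready | ~req) U ready]: least fixpoint, start Z0 = Sat(ready) = {m0, m5, m8}, add states in Sat(ready | ~req) with every successor in Z. Already a fixed point.
Sat(A[(ready | ~req) U ready]) = {m0, m5, m8}
m1 ∉ Sat(A[(ready | ~req) U ready]) = {m0, m5, m8}, so the formula does not hold at m1.

No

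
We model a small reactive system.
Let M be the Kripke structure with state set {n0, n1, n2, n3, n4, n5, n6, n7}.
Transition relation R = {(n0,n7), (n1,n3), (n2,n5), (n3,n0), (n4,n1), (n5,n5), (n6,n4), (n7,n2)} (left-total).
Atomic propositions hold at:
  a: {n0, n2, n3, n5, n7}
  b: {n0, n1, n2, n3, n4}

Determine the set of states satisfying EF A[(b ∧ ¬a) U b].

Sat(¬a) = {n1, n4, n6}
Sat(b ∧ ¬a) = {n1, n4}
A[(b ∧ ¬a) U b]: least fixpoint, start Z0 = Sat(b) = {n0, n1, n2, n3, n4}, add states in Sat(b ∧ ¬a) with every successor in Z. Already a fixed point.
Sat(A[(b ∧ ¬a) U b]) = {n0, n1, n2, n3, n4}
EF A[(b ∧ ¬a) U b]: least fixpoint, start Z0 = {n0, n1, n2, n3, n4}, add states with some successor in Z. Z1 = {n0, n1, n2, n3, n4, n6, n7}; fixed.
Sat(EF A[(b ∧ ¬a) U b]) = {n0, n1, n2, n3, n4, n6, n7}

{n0, n1, n2, n3, n4, n6, n7}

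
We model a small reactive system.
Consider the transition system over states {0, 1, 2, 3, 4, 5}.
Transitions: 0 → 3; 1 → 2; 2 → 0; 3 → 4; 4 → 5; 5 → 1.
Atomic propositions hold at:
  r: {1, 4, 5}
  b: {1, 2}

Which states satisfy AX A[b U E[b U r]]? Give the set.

E[b U r]: least fixpoint, start Z0 = Sat(r) = {1, 4, 5}, add states in Sat(b) with some successor in Z. Already a fixed point.
Sat(E[b U r]) = {1, 4, 5}
A[b U E[b U r]]: least fixpoint, start Z0 = Sat(E[b U r]) = {1, 4, 5}, add states in Sat(b) with every successor in Z. Already a fixed point.
Sat(A[b U E[b U r]]) = {1, 4, 5}
Sat(AX A[b U E[b U r]]) = {s : every successor in {1, 4, 5}} = {3, 4, 5}

{3, 4, 5}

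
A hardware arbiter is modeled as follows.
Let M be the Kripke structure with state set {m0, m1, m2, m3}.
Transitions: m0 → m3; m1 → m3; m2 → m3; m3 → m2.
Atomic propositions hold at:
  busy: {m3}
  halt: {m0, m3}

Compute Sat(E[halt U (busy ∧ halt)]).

Sat(busy ∧ halt) = {m3}
E[halt U (busy ∧ halt)]: least fixpoint, start Z0 = Sat((busy ∧ halt)) = {m3}, add states in Sat(halt) with some successor in Z. Z1 = {m0, m3}; fixed.
Sat(E[halt U (busy ∧ halt)]) = {m0, m3}

{m0, m3}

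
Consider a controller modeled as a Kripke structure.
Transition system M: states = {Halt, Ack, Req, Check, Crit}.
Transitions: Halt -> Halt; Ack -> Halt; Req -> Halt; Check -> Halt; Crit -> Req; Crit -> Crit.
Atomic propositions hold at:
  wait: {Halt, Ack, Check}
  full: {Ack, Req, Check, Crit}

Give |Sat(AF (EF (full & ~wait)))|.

Sat(~wait) = {Req, Crit}
Sat(full & ~wait) = {Req, Crit}
EF (full & ~wait): least fixpoint, start Z0 = {Req, Crit}, add states with some successor in Z. Already a fixed point.
Sat(EF (full & ~wait)) = {Req, Crit}
AF (EF (full & ~wait)): least fixpoint, start Z0 = {Req, Crit}, add states with every successor in Z. Already a fixed point.
Sat(AF (EF (full & ~wait))) = {Req, Crit}
|Sat(AF (EF (full & ~wait)))| = |{Req, Crit}| = 2.

2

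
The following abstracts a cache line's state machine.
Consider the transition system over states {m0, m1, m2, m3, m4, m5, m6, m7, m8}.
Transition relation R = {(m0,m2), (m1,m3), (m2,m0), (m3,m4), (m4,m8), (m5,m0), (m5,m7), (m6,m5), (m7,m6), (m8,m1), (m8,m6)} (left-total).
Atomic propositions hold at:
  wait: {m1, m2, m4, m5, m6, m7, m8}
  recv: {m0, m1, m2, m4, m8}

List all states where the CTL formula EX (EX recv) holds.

Sat(EX recv) = {s : some successor in {m0, m1, m2, m4, m8}} = {m0, m2, m3, m4, m5, m8}
Sat(EX (EX recv)) = {s : some successor in {m0, m2, m3, m4, m5, m8}} = {m0, m1, m2, m3, m4, m5, m6}

{m0, m1, m2, m3, m4, m5, m6}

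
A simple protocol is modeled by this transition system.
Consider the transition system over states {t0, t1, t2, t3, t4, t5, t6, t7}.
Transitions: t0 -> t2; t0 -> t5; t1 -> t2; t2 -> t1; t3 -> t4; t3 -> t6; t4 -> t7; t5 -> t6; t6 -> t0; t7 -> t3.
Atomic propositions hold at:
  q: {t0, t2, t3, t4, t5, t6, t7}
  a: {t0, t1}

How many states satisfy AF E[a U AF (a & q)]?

Sat(a & q) = {t0}
AF (a & q): least fixpoint, start Z0 = {t0}, add states with every successor in Z. Z1 = {t0, t6}; Z2 = {t0, t5, t6}; fixed.
Sat(AF (a & q)) = {t0, t5, t6}
E[a U AF (a & q)]: least fixpoint, start Z0 = Sat(AF (a & q)) = {t0, t5, t6}, add states in Sat(a) with some successor in Z. Already a fixed point.
Sat(E[a U AF (a & q)]) = {t0, t5, t6}
AF E[a U AF (a & q)]: least fixpoint, start Z0 = {t0, t5, t6}, add states with every successor in Z. Already a fixed point.
Sat(AF E[a U AF (a & q)]) = {t0, t5, t6}
|Sat(AF E[a U AF (a & q)])| = |{t0, t5, t6}| = 3.

3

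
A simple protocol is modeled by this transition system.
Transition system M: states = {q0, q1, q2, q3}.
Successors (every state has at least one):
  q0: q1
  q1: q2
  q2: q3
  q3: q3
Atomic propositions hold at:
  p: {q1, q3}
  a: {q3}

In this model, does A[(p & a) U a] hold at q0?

Sat(p & a) = {q3}
A[(p & a) U a]: least fixpoint, start Z0 = Sat(a) = {q3}, add states in Sat(p & a) with every successor in Z. Already a fixed point.
Sat(A[(p & a) U a]) = {q3}
q0 ∉ Sat(A[(p & a) U a]) = {q3}, so the formula does not hold at q0.

No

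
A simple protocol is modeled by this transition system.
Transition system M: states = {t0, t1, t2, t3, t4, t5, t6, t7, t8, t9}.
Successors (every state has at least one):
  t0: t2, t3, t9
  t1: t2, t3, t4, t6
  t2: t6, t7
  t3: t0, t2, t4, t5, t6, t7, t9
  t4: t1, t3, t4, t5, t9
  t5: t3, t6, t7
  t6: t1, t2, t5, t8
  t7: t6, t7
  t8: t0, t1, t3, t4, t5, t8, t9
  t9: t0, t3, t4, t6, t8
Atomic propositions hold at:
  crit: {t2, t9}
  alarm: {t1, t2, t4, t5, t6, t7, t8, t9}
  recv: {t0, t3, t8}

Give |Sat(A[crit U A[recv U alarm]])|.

8

A[recv U alarm]: least fixpoint, start Z0 = Sat(alarm) = {t1, t2, t4, t5, t6, t7, t8, t9}, add states in Sat(recv) with every successor in Z. Already a fixed point.
Sat(A[recv U alarm]) = {t1, t2, t4, t5, t6, t7, t8, t9}
A[crit U A[recv U alarm]]: least fixpoint, start Z0 = Sat(A[recv U alarm]) = {t1, t2, t4, t5, t6, t7, t8, t9}, add states in Sat(crit) with every successor in Z. Already a fixed point.
Sat(A[crit U A[recv U alarm]]) = {t1, t2, t4, t5, t6, t7, t8, t9}
|Sat(A[crit U A[recv U alarm]])| = |{t1, t2, t4, t5, t6, t7, t8, t9}| = 8.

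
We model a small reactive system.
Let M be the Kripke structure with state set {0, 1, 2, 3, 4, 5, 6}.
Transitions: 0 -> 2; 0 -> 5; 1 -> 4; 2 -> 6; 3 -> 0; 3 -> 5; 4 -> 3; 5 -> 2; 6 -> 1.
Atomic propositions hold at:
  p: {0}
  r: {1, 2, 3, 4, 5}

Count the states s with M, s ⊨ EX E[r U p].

E[r U p]: least fixpoint, start Z0 = Sat(p) = {0}, add states in Sat(r) with some successor in Z. Z1 = {0, 3}; Z2 = {0, 3, 4}; Z3 = {0, 1, 3, 4}; fixed.
Sat(E[r U p]) = {0, 1, 3, 4}
Sat(EX E[r U p]) = {s : some successor in {0, 1, 3, 4}} = {1, 3, 4, 6}
|Sat(EX E[r U p])| = |{1, 3, 4, 6}| = 4.

4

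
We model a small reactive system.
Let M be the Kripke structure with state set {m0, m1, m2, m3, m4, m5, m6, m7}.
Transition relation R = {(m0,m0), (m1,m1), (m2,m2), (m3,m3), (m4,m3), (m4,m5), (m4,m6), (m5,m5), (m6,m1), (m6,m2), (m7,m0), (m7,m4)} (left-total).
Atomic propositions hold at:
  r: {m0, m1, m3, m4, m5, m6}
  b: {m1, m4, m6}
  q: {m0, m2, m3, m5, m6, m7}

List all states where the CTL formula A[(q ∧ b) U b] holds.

{m1, m4, m6}

Sat(q ∧ b) = {m6}
A[(q ∧ b) U b]: least fixpoint, start Z0 = Sat(b) = {m1, m4, m6}, add states in Sat(q ∧ b) with every successor in Z. Already a fixed point.
Sat(A[(q ∧ b) U b]) = {m1, m4, m6}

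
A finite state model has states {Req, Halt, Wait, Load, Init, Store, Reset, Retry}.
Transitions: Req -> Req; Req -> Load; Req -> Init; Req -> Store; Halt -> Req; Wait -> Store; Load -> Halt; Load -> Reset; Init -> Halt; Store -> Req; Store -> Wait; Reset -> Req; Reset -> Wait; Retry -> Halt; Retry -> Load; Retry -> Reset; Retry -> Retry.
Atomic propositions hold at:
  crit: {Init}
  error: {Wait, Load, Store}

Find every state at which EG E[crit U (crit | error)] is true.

{Wait, Store}

Sat(crit | error) = {Wait, Load, Init, Store}
E[crit U (crit | error)]: least fixpoint, start Z0 = Sat((crit | error)) = {Wait, Load, Init, Store}, add states in Sat(crit) with some successor in Z. Already a fixed point.
Sat(E[crit U (crit | error)]) = {Wait, Load, Init, Store}
EG E[crit U (crit | error)]: greatest fixpoint, start Z0 = {Wait, Load, Init, Store}, keep only states in Sat with some successor in Z. Z1 = {Wait, Store}; fixed.
Sat(EG E[crit U (crit | error)]) = {Wait, Store}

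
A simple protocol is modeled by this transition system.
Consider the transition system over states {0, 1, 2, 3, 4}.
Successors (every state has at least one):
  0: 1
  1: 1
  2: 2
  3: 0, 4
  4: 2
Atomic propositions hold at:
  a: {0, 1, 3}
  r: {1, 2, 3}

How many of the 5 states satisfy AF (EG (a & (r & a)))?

Sat(r & a) = {1, 3}
Sat(a & (r & a)) = {1, 3}
EG (a & (r & a)): greatest fixpoint, start Z0 = {1, 3}, keep only states in Sat with some successor in Z. Z1 = {1}; fixed.
Sat(EG (a & (r & a))) = {1}
AF (EG (a & (r & a))): least fixpoint, start Z0 = {1}, add states with every successor in Z. Z1 = {0, 1}; fixed.
Sat(AF (EG (a & (r & a)))) = {0, 1}
|Sat(AF (EG (a & (r & a))))| = |{0, 1}| = 2.

2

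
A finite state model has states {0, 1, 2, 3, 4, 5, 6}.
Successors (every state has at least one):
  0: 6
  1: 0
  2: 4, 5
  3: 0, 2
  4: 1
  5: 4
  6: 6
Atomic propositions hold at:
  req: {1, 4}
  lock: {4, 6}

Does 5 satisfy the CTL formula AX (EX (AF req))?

AF req: least fixpoint, start Z0 = {1, 4}, add states with every successor in Z. Z1 = {1, 4, 5}; Z2 = {1, 2, 4, 5}; fixed.
Sat(AF req) = {1, 2, 4, 5}
Sat(EX (AF req)) = {s : some successor in {1, 2, 4, 5}} = {2, 3, 4, 5}
Sat(AX (EX (AF req))) = {s : every successor in {2, 3, 4, 5}} = {2, 5}
5 ∈ Sat(AX (EX (AF req))) = {2, 5}, so the formula holds at 5.

Yes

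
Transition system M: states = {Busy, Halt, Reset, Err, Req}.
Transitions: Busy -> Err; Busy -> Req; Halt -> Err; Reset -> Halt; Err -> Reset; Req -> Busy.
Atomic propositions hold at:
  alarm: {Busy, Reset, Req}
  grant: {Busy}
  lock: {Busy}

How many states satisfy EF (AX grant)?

2

Sat(AX grant) = {s : every successor in {Busy}} = {Req}
EF (AX grant): least fixpoint, start Z0 = {Req}, add states with some successor in Z. Z1 = {Busy, Req}; fixed.
Sat(EF (AX grant)) = {Busy, Req}
|Sat(EF (AX grant))| = |{Busy, Req}| = 2.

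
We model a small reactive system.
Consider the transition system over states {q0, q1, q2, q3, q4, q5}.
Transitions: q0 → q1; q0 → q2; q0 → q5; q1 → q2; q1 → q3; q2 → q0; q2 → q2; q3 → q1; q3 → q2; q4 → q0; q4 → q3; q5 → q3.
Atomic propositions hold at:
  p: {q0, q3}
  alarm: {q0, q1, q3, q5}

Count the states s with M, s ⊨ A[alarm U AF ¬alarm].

Sat(¬alarm) = {q2, q4}
AF ¬alarm: least fixpoint, start Z0 = {q2, q4}, add states with every successor in Z. Already a fixed point.
Sat(AF ¬alarm) = {q2, q4}
A[alarm U AF ¬alarm]: least fixpoint, start Z0 = Sat(AF ¬alarm) = {q2, q4}, add states in Sat(alarm) with every successor in Z. Already a fixed point.
Sat(A[alarm U AF ¬alarm]) = {q2, q4}
|Sat(A[alarm U AF ¬alarm])| = |{q2, q4}| = 2.

2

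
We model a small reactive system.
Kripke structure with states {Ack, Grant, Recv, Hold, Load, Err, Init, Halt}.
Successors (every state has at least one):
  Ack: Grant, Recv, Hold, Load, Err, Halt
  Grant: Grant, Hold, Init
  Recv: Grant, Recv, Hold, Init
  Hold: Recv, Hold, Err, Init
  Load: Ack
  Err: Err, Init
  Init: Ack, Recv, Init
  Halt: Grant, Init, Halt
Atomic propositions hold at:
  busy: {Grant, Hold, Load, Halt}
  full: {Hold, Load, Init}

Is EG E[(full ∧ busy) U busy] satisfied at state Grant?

Yes

Sat(full ∧ busy) = {Hold, Load}
E[(full ∧ busy) U busy]: least fixpoint, start Z0 = Sat(busy) = {Grant, Hold, Load, Halt}, add states in Sat(full ∧ busy) with some successor in Z. Already a fixed point.
Sat(E[(full ∧ busy) U busy]) = {Grant, Hold, Load, Halt}
EG E[(full ∧ busy) U busy]: greatest fixpoint, start Z0 = {Grant, Hold, Load, Halt}, keep only states in Sat with some successor in Z. Z1 = {Grant, Hold, Halt}; fixed.
Sat(EG E[(full ∧ busy) U busy]) = {Grant, Hold, Halt}
Grant ∈ Sat(EG E[(full ∧ busy) U busy]) = {Grant, Hold, Halt}, so the formula holds at Grant.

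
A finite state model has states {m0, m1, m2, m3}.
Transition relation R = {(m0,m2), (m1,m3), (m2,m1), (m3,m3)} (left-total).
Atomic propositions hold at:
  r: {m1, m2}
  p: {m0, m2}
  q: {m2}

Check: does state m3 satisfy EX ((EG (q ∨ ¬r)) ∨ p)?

Sat(¬r) = {m0, m3}
Sat(q ∨ ¬r) = {m0, m2, m3}
EG (q ∨ ¬r): greatest fixpoint, start Z0 = {m0, m2, m3}, keep only states in Sat with some successor in Z. Z1 = {m0, m3}; Z2 = {m3}; fixed.
Sat(EG (q ∨ ¬r)) = {m3}
Sat((EG (q ∨ ¬r)) ∨ p) = {m0, m2, m3}
Sat(EX ((EG (q ∨ ¬r)) ∨ p)) = {s : some successor in {m0, m2, m3}} = {m0, m1, m3}
m3 ∈ Sat(EX ((EG (q ∨ ¬r)) ∨ p)) = {m0, m1, m3}, so the formula holds at m3.

Yes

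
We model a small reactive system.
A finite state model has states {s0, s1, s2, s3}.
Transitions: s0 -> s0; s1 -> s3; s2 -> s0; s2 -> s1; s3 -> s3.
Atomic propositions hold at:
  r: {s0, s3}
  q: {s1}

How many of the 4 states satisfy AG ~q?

Sat(~q) = {s0, s2, s3}
AG ~q: greatest fixpoint, start Z0 = {s0, s2, s3}, keep only states in Sat with every successor in Z. Z1 = {s0, s3}; fixed.
Sat(AG ~q) = {s0, s3}
|Sat(AG ~q)| = |{s0, s3}| = 2.

2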